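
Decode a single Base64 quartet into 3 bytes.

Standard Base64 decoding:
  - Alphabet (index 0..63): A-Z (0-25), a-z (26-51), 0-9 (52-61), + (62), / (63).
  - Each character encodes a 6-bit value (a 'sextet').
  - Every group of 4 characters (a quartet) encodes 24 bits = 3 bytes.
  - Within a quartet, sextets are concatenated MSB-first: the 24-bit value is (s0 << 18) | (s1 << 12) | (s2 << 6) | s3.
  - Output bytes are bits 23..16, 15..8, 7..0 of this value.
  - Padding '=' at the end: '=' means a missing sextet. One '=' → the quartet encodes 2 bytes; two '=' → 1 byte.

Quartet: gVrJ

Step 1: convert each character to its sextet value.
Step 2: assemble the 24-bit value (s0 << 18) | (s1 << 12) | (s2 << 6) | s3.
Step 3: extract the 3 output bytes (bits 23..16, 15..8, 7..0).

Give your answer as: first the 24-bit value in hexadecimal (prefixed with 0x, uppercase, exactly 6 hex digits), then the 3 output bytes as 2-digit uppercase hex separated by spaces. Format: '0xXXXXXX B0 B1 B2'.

Answer: 0x815AC9 81 5A C9

Derivation:
Sextets: g=32, V=21, r=43, J=9
24-bit: (32<<18) | (21<<12) | (43<<6) | 9
      = 0x800000 | 0x015000 | 0x000AC0 | 0x000009
      = 0x815AC9
Bytes: (v>>16)&0xFF=81, (v>>8)&0xFF=5A, v&0xFF=C9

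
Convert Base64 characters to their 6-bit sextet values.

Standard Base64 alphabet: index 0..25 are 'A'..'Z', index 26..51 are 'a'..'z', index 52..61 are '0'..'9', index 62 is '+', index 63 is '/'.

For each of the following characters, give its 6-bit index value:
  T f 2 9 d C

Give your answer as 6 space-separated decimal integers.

'T': A..Z range, ord('T') − ord('A') = 19
'f': a..z range, 26 + ord('f') − ord('a') = 31
'2': 0..9 range, 52 + ord('2') − ord('0') = 54
'9': 0..9 range, 52 + ord('9') − ord('0') = 61
'd': a..z range, 26 + ord('d') − ord('a') = 29
'C': A..Z range, ord('C') − ord('A') = 2

Answer: 19 31 54 61 29 2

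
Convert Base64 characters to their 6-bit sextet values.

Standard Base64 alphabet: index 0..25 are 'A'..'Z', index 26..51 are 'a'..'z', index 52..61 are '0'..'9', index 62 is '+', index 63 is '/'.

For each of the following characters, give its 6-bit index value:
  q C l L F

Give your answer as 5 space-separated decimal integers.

'q': a..z range, 26 + ord('q') − ord('a') = 42
'C': A..Z range, ord('C') − ord('A') = 2
'l': a..z range, 26 + ord('l') − ord('a') = 37
'L': A..Z range, ord('L') − ord('A') = 11
'F': A..Z range, ord('F') − ord('A') = 5

Answer: 42 2 37 11 5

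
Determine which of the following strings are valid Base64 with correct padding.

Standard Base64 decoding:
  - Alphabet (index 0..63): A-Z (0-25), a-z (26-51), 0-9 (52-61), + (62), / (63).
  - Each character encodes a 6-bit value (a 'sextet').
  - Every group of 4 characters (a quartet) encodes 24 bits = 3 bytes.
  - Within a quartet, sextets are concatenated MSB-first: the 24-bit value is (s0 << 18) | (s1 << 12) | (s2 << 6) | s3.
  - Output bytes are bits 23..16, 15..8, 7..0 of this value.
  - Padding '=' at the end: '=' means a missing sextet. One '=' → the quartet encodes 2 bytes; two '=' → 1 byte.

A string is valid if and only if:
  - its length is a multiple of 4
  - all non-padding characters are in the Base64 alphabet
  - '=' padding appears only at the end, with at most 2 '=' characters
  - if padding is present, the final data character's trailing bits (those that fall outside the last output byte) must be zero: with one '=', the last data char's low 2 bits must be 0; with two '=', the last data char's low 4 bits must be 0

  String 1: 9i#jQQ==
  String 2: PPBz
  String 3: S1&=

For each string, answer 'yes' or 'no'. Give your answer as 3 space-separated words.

Answer: no yes no

Derivation:
String 1: '9i#jQQ==' → invalid (bad char(s): ['#'])
String 2: 'PPBz' → valid
String 3: 'S1&=' → invalid (bad char(s): ['&'])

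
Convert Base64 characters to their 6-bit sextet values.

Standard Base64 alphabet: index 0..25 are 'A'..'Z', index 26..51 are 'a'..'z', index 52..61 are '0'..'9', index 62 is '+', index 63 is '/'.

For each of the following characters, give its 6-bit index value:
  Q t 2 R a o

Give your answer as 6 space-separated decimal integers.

'Q': A..Z range, ord('Q') − ord('A') = 16
't': a..z range, 26 + ord('t') − ord('a') = 45
'2': 0..9 range, 52 + ord('2') − ord('0') = 54
'R': A..Z range, ord('R') − ord('A') = 17
'a': a..z range, 26 + ord('a') − ord('a') = 26
'o': a..z range, 26 + ord('o') − ord('a') = 40

Answer: 16 45 54 17 26 40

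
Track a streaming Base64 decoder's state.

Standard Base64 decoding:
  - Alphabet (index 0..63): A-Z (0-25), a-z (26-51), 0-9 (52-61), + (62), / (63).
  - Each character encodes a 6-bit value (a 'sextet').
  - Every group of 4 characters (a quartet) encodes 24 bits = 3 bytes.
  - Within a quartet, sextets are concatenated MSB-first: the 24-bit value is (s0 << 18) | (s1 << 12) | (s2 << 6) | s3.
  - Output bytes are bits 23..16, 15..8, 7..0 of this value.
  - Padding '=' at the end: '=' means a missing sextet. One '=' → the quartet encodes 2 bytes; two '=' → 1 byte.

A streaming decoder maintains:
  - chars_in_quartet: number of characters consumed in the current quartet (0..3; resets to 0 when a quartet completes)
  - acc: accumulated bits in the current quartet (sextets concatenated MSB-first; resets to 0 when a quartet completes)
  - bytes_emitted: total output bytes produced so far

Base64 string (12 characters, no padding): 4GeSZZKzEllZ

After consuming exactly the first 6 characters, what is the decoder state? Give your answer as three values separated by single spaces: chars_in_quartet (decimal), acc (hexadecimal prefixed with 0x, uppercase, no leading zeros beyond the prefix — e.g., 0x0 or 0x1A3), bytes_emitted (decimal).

After char 0 ('4'=56): chars_in_quartet=1 acc=0x38 bytes_emitted=0
After char 1 ('G'=6): chars_in_quartet=2 acc=0xE06 bytes_emitted=0
After char 2 ('e'=30): chars_in_quartet=3 acc=0x3819E bytes_emitted=0
After char 3 ('S'=18): chars_in_quartet=4 acc=0xE06792 -> emit E0 67 92, reset; bytes_emitted=3
After char 4 ('Z'=25): chars_in_quartet=1 acc=0x19 bytes_emitted=3
After char 5 ('Z'=25): chars_in_quartet=2 acc=0x659 bytes_emitted=3

Answer: 2 0x659 3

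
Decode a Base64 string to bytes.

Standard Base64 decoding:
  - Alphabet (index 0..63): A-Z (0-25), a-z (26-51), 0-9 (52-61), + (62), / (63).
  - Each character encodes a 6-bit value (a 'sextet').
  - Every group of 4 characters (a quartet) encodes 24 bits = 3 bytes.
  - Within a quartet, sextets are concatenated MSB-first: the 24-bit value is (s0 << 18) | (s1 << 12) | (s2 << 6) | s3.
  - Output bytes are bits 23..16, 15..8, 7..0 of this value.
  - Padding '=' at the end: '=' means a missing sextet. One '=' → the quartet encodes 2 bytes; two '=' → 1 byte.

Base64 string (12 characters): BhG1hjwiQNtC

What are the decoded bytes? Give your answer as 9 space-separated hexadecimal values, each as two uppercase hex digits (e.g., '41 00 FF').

Answer: 06 11 B5 86 3C 22 40 DB 42

Derivation:
After char 0 ('B'=1): chars_in_quartet=1 acc=0x1 bytes_emitted=0
After char 1 ('h'=33): chars_in_quartet=2 acc=0x61 bytes_emitted=0
After char 2 ('G'=6): chars_in_quartet=3 acc=0x1846 bytes_emitted=0
After char 3 ('1'=53): chars_in_quartet=4 acc=0x611B5 -> emit 06 11 B5, reset; bytes_emitted=3
After char 4 ('h'=33): chars_in_quartet=1 acc=0x21 bytes_emitted=3
After char 5 ('j'=35): chars_in_quartet=2 acc=0x863 bytes_emitted=3
After char 6 ('w'=48): chars_in_quartet=3 acc=0x218F0 bytes_emitted=3
After char 7 ('i'=34): chars_in_quartet=4 acc=0x863C22 -> emit 86 3C 22, reset; bytes_emitted=6
After char 8 ('Q'=16): chars_in_quartet=1 acc=0x10 bytes_emitted=6
After char 9 ('N'=13): chars_in_quartet=2 acc=0x40D bytes_emitted=6
After char 10 ('t'=45): chars_in_quartet=3 acc=0x1036D bytes_emitted=6
After char 11 ('C'=2): chars_in_quartet=4 acc=0x40DB42 -> emit 40 DB 42, reset; bytes_emitted=9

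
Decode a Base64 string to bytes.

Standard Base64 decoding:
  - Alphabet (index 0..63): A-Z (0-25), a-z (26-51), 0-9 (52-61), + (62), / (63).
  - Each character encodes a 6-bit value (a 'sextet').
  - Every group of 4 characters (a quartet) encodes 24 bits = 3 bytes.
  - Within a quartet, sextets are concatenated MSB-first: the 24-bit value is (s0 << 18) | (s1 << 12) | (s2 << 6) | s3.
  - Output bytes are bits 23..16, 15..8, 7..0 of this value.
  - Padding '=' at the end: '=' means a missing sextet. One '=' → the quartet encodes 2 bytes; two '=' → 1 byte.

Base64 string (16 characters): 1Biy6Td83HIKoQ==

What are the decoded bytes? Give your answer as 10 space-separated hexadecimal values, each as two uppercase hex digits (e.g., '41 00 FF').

Answer: D4 18 B2 E9 37 7C DC 72 0A A1

Derivation:
After char 0 ('1'=53): chars_in_quartet=1 acc=0x35 bytes_emitted=0
After char 1 ('B'=1): chars_in_quartet=2 acc=0xD41 bytes_emitted=0
After char 2 ('i'=34): chars_in_quartet=3 acc=0x35062 bytes_emitted=0
After char 3 ('y'=50): chars_in_quartet=4 acc=0xD418B2 -> emit D4 18 B2, reset; bytes_emitted=3
After char 4 ('6'=58): chars_in_quartet=1 acc=0x3A bytes_emitted=3
After char 5 ('T'=19): chars_in_quartet=2 acc=0xE93 bytes_emitted=3
After char 6 ('d'=29): chars_in_quartet=3 acc=0x3A4DD bytes_emitted=3
After char 7 ('8'=60): chars_in_quartet=4 acc=0xE9377C -> emit E9 37 7C, reset; bytes_emitted=6
After char 8 ('3'=55): chars_in_quartet=1 acc=0x37 bytes_emitted=6
After char 9 ('H'=7): chars_in_quartet=2 acc=0xDC7 bytes_emitted=6
After char 10 ('I'=8): chars_in_quartet=3 acc=0x371C8 bytes_emitted=6
After char 11 ('K'=10): chars_in_quartet=4 acc=0xDC720A -> emit DC 72 0A, reset; bytes_emitted=9
After char 12 ('o'=40): chars_in_quartet=1 acc=0x28 bytes_emitted=9
After char 13 ('Q'=16): chars_in_quartet=2 acc=0xA10 bytes_emitted=9
Padding '==': partial quartet acc=0xA10 -> emit A1; bytes_emitted=10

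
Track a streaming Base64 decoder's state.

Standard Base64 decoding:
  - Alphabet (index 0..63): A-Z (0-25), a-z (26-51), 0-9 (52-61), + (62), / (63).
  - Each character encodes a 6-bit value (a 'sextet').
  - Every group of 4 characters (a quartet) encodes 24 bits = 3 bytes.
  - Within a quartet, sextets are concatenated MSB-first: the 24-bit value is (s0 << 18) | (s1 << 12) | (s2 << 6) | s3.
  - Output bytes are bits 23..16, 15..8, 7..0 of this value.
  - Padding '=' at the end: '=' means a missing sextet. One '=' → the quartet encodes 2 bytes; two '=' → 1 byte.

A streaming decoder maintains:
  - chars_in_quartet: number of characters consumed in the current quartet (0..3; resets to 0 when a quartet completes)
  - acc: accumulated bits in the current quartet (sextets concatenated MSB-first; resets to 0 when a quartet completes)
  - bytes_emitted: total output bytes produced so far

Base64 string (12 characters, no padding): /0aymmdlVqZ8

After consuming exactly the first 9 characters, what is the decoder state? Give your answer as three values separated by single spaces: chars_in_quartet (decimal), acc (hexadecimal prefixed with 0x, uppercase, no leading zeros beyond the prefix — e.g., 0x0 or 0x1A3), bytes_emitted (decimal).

After char 0 ('/'=63): chars_in_quartet=1 acc=0x3F bytes_emitted=0
After char 1 ('0'=52): chars_in_quartet=2 acc=0xFF4 bytes_emitted=0
After char 2 ('a'=26): chars_in_quartet=3 acc=0x3FD1A bytes_emitted=0
After char 3 ('y'=50): chars_in_quartet=4 acc=0xFF46B2 -> emit FF 46 B2, reset; bytes_emitted=3
After char 4 ('m'=38): chars_in_quartet=1 acc=0x26 bytes_emitted=3
After char 5 ('m'=38): chars_in_quartet=2 acc=0x9A6 bytes_emitted=3
After char 6 ('d'=29): chars_in_quartet=3 acc=0x2699D bytes_emitted=3
After char 7 ('l'=37): chars_in_quartet=4 acc=0x9A6765 -> emit 9A 67 65, reset; bytes_emitted=6
After char 8 ('V'=21): chars_in_quartet=1 acc=0x15 bytes_emitted=6

Answer: 1 0x15 6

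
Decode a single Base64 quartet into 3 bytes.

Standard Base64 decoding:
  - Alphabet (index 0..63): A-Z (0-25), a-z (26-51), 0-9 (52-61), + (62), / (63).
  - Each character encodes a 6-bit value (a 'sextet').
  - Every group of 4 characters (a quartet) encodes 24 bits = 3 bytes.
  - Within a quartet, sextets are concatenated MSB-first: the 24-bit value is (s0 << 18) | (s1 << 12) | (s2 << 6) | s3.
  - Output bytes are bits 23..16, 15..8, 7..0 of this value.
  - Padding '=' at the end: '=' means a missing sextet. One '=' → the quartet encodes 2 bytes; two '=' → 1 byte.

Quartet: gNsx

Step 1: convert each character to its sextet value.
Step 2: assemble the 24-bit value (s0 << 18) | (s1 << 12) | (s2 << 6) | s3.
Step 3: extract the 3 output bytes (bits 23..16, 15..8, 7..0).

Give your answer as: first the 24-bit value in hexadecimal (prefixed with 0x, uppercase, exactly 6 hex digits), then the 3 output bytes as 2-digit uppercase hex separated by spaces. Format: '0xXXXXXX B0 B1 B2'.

Answer: 0x80DB31 80 DB 31

Derivation:
Sextets: g=32, N=13, s=44, x=49
24-bit: (32<<18) | (13<<12) | (44<<6) | 49
      = 0x800000 | 0x00D000 | 0x000B00 | 0x000031
      = 0x80DB31
Bytes: (v>>16)&0xFF=80, (v>>8)&0xFF=DB, v&0xFF=31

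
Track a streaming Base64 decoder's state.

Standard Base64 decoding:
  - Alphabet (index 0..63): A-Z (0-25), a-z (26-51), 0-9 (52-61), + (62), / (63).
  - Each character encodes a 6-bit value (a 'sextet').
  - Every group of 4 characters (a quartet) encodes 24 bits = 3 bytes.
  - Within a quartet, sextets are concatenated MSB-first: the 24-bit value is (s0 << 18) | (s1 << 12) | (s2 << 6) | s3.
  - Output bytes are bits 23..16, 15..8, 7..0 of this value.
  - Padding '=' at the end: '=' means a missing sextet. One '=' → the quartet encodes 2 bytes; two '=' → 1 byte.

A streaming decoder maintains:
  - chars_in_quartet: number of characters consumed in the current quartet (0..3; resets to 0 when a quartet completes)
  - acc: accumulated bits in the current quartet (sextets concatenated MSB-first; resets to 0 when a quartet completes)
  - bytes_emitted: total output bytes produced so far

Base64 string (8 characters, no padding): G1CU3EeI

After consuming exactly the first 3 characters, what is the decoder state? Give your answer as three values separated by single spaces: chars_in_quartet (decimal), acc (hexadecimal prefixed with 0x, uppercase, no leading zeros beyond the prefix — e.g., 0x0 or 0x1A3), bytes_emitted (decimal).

Answer: 3 0x6D42 0

Derivation:
After char 0 ('G'=6): chars_in_quartet=1 acc=0x6 bytes_emitted=0
After char 1 ('1'=53): chars_in_quartet=2 acc=0x1B5 bytes_emitted=0
After char 2 ('C'=2): chars_in_quartet=3 acc=0x6D42 bytes_emitted=0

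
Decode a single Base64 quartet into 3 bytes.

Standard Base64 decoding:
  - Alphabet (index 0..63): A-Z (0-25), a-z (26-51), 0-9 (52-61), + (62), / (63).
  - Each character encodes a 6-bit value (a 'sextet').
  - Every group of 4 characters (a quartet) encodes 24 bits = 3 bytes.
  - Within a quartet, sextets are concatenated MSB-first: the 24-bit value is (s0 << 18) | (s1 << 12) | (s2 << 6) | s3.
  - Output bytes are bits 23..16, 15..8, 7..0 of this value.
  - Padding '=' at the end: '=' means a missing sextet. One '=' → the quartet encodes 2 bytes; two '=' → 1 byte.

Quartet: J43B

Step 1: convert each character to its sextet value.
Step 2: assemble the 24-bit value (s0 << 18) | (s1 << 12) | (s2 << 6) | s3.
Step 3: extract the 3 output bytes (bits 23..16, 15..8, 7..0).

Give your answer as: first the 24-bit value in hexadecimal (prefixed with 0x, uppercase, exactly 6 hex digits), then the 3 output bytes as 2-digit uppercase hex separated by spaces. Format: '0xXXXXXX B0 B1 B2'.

Sextets: J=9, 4=56, 3=55, B=1
24-bit: (9<<18) | (56<<12) | (55<<6) | 1
      = 0x240000 | 0x038000 | 0x000DC0 | 0x000001
      = 0x278DC1
Bytes: (v>>16)&0xFF=27, (v>>8)&0xFF=8D, v&0xFF=C1

Answer: 0x278DC1 27 8D C1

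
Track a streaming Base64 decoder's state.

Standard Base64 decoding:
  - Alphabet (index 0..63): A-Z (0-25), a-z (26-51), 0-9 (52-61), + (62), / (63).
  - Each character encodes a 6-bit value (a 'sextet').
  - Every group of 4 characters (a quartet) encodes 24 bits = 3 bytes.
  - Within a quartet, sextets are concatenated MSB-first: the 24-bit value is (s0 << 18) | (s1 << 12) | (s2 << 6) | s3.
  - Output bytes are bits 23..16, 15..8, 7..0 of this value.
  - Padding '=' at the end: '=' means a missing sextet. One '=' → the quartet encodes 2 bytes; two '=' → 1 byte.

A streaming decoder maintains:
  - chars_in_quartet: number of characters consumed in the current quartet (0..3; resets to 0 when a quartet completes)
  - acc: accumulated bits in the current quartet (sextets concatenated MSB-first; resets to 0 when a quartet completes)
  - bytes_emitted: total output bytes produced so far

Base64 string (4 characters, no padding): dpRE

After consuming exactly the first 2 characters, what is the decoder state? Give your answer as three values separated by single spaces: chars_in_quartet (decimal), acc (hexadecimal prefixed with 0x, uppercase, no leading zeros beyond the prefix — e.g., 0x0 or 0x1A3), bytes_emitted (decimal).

After char 0 ('d'=29): chars_in_quartet=1 acc=0x1D bytes_emitted=0
After char 1 ('p'=41): chars_in_quartet=2 acc=0x769 bytes_emitted=0

Answer: 2 0x769 0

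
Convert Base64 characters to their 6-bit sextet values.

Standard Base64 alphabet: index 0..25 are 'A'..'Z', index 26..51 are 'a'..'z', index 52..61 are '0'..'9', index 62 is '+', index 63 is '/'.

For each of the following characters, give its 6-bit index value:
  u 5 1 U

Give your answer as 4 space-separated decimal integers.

Answer: 46 57 53 20

Derivation:
'u': a..z range, 26 + ord('u') − ord('a') = 46
'5': 0..9 range, 52 + ord('5') − ord('0') = 57
'1': 0..9 range, 52 + ord('1') − ord('0') = 53
'U': A..Z range, ord('U') − ord('A') = 20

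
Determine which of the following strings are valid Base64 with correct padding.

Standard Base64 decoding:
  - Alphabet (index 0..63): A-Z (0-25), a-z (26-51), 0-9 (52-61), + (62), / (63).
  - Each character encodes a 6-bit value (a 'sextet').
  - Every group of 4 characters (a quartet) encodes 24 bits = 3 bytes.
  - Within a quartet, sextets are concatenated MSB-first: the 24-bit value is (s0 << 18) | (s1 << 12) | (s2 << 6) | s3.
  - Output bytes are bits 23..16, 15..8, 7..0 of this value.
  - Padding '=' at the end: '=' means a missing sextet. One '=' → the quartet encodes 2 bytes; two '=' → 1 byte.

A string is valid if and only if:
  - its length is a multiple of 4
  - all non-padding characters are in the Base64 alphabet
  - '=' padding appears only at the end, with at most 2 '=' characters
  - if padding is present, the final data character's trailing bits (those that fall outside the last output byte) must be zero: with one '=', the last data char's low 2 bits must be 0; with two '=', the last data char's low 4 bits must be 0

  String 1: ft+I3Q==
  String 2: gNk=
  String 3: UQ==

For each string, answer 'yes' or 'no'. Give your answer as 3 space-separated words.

Answer: yes yes yes

Derivation:
String 1: 'ft+I3Q==' → valid
String 2: 'gNk=' → valid
String 3: 'UQ==' → valid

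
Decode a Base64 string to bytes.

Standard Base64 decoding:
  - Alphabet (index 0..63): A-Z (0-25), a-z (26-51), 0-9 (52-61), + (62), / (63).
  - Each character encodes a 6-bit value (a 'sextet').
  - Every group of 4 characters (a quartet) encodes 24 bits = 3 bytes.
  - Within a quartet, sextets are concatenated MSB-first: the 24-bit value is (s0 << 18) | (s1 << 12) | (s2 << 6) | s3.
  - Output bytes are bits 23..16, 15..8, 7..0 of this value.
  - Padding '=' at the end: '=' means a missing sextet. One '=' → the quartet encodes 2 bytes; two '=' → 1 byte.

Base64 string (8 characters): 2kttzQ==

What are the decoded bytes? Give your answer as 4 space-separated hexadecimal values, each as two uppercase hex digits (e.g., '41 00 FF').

Answer: DA 4B 6D CD

Derivation:
After char 0 ('2'=54): chars_in_quartet=1 acc=0x36 bytes_emitted=0
After char 1 ('k'=36): chars_in_quartet=2 acc=0xDA4 bytes_emitted=0
After char 2 ('t'=45): chars_in_quartet=3 acc=0x3692D bytes_emitted=0
After char 3 ('t'=45): chars_in_quartet=4 acc=0xDA4B6D -> emit DA 4B 6D, reset; bytes_emitted=3
After char 4 ('z'=51): chars_in_quartet=1 acc=0x33 bytes_emitted=3
After char 5 ('Q'=16): chars_in_quartet=2 acc=0xCD0 bytes_emitted=3
Padding '==': partial quartet acc=0xCD0 -> emit CD; bytes_emitted=4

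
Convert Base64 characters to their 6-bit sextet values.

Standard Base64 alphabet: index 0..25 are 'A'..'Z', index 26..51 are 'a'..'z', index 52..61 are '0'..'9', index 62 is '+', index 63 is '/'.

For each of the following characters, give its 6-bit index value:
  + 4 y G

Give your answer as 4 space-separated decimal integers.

'+': index 62
'4': 0..9 range, 52 + ord('4') − ord('0') = 56
'y': a..z range, 26 + ord('y') − ord('a') = 50
'G': A..Z range, ord('G') − ord('A') = 6

Answer: 62 56 50 6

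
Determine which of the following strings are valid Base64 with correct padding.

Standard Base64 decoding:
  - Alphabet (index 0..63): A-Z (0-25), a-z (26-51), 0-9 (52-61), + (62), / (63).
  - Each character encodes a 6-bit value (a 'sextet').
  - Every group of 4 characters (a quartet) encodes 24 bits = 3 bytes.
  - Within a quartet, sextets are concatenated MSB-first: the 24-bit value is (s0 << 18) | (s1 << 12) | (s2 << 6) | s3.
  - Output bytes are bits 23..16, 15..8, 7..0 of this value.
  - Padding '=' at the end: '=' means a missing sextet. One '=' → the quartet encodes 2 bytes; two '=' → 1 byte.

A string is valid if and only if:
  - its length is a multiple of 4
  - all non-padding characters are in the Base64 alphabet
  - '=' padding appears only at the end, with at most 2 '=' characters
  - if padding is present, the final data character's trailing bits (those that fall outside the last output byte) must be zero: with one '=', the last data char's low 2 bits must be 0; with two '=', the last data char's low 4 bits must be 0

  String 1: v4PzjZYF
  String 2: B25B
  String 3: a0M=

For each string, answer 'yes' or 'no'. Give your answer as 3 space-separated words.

String 1: 'v4PzjZYF' → valid
String 2: 'B25B' → valid
String 3: 'a0M=' → valid

Answer: yes yes yes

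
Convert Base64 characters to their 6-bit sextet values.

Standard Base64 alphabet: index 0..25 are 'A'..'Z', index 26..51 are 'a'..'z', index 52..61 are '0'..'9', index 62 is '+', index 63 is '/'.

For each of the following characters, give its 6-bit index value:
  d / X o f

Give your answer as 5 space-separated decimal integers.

'd': a..z range, 26 + ord('d') − ord('a') = 29
'/': index 63
'X': A..Z range, ord('X') − ord('A') = 23
'o': a..z range, 26 + ord('o') − ord('a') = 40
'f': a..z range, 26 + ord('f') − ord('a') = 31

Answer: 29 63 23 40 31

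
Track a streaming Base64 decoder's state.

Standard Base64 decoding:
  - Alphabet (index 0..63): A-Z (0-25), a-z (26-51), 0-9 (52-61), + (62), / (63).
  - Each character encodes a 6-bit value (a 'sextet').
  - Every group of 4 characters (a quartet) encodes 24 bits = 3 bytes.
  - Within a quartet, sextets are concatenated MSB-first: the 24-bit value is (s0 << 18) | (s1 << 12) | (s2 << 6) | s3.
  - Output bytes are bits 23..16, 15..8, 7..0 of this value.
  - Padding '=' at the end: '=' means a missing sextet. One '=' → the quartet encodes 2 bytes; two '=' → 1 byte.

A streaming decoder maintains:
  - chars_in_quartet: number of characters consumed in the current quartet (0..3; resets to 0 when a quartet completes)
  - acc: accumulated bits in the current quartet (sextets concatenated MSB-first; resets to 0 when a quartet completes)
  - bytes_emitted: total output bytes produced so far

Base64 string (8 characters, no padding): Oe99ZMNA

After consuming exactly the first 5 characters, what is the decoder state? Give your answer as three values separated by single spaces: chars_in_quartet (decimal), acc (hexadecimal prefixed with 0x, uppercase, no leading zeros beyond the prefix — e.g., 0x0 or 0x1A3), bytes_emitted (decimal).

Answer: 1 0x19 3

Derivation:
After char 0 ('O'=14): chars_in_quartet=1 acc=0xE bytes_emitted=0
After char 1 ('e'=30): chars_in_quartet=2 acc=0x39E bytes_emitted=0
After char 2 ('9'=61): chars_in_quartet=3 acc=0xE7BD bytes_emitted=0
After char 3 ('9'=61): chars_in_quartet=4 acc=0x39EF7D -> emit 39 EF 7D, reset; bytes_emitted=3
After char 4 ('Z'=25): chars_in_quartet=1 acc=0x19 bytes_emitted=3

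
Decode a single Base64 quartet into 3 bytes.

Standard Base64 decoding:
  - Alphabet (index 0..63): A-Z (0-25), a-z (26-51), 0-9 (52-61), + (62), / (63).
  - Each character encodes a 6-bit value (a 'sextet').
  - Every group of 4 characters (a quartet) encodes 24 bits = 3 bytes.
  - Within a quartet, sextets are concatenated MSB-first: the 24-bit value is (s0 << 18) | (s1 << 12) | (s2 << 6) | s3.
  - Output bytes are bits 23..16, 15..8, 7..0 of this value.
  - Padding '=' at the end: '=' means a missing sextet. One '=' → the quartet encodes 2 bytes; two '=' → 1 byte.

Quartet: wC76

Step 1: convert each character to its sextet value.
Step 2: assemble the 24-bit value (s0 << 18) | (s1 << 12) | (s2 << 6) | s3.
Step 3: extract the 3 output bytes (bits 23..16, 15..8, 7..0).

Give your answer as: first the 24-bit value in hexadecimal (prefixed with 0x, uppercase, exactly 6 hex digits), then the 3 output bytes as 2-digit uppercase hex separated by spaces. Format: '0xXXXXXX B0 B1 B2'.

Answer: 0xC02EFA C0 2E FA

Derivation:
Sextets: w=48, C=2, 7=59, 6=58
24-bit: (48<<18) | (2<<12) | (59<<6) | 58
      = 0xC00000 | 0x002000 | 0x000EC0 | 0x00003A
      = 0xC02EFA
Bytes: (v>>16)&0xFF=C0, (v>>8)&0xFF=2E, v&0xFF=FA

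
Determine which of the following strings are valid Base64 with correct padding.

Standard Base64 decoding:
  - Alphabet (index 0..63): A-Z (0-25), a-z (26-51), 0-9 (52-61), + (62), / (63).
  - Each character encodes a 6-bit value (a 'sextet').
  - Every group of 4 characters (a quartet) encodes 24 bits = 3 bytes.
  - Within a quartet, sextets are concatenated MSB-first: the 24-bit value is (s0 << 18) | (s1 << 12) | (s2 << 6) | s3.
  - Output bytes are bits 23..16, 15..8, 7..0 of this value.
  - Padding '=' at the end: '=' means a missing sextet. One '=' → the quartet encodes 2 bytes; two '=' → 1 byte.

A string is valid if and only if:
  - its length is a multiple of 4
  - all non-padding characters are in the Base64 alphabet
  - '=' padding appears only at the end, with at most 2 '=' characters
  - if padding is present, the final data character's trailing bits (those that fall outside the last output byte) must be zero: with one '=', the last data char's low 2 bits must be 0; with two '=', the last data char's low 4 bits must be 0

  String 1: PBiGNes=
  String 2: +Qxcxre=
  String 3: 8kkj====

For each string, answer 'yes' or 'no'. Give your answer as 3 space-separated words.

Answer: yes no no

Derivation:
String 1: 'PBiGNes=' → valid
String 2: '+Qxcxre=' → invalid (bad trailing bits)
String 3: '8kkj====' → invalid (4 pad chars (max 2))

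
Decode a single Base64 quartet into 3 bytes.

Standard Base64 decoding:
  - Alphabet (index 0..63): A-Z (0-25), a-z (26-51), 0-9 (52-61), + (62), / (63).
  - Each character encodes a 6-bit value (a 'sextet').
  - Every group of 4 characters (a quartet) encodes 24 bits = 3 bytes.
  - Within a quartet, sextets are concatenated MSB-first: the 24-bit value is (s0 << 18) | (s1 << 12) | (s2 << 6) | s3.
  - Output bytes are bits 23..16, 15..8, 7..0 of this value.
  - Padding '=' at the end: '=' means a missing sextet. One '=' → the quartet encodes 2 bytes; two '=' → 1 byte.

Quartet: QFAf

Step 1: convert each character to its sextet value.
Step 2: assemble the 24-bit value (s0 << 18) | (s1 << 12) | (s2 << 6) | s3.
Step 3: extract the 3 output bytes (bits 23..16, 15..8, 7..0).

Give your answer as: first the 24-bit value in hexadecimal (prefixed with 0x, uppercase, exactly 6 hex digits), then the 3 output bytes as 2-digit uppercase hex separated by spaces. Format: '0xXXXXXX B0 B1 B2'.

Sextets: Q=16, F=5, A=0, f=31
24-bit: (16<<18) | (5<<12) | (0<<6) | 31
      = 0x400000 | 0x005000 | 0x000000 | 0x00001F
      = 0x40501F
Bytes: (v>>16)&0xFF=40, (v>>8)&0xFF=50, v&0xFF=1F

Answer: 0x40501F 40 50 1F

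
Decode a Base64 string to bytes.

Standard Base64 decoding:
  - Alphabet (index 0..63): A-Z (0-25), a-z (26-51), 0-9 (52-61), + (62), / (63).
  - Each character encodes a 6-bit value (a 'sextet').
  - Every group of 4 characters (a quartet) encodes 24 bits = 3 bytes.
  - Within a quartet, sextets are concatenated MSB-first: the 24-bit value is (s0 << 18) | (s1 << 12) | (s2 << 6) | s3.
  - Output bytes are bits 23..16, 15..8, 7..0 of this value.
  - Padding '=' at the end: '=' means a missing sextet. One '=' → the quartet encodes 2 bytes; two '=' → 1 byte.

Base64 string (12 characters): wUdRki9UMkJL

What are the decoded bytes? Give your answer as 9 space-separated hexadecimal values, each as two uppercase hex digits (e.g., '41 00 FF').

After char 0 ('w'=48): chars_in_quartet=1 acc=0x30 bytes_emitted=0
After char 1 ('U'=20): chars_in_quartet=2 acc=0xC14 bytes_emitted=0
After char 2 ('d'=29): chars_in_quartet=3 acc=0x3051D bytes_emitted=0
After char 3 ('R'=17): chars_in_quartet=4 acc=0xC14751 -> emit C1 47 51, reset; bytes_emitted=3
After char 4 ('k'=36): chars_in_quartet=1 acc=0x24 bytes_emitted=3
After char 5 ('i'=34): chars_in_quartet=2 acc=0x922 bytes_emitted=3
After char 6 ('9'=61): chars_in_quartet=3 acc=0x248BD bytes_emitted=3
After char 7 ('U'=20): chars_in_quartet=4 acc=0x922F54 -> emit 92 2F 54, reset; bytes_emitted=6
After char 8 ('M'=12): chars_in_quartet=1 acc=0xC bytes_emitted=6
After char 9 ('k'=36): chars_in_quartet=2 acc=0x324 bytes_emitted=6
After char 10 ('J'=9): chars_in_quartet=3 acc=0xC909 bytes_emitted=6
After char 11 ('L'=11): chars_in_quartet=4 acc=0x32424B -> emit 32 42 4B, reset; bytes_emitted=9

Answer: C1 47 51 92 2F 54 32 42 4B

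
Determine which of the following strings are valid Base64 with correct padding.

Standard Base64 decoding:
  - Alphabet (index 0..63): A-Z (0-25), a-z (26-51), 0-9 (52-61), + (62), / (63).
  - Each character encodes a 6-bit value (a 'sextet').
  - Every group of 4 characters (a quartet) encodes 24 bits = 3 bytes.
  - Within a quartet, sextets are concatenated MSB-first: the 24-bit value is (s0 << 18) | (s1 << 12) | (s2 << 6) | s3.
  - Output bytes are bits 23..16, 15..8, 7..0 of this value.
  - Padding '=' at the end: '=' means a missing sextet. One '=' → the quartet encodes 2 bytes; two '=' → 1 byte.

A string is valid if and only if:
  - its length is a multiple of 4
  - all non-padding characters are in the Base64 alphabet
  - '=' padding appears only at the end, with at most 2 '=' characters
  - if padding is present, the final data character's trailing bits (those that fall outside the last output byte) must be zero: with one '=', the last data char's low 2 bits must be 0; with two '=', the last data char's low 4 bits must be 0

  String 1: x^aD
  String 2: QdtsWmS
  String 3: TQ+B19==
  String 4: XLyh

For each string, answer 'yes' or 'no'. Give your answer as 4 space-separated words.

Answer: no no no yes

Derivation:
String 1: 'x^aD' → invalid (bad char(s): ['^'])
String 2: 'QdtsWmS' → invalid (len=7 not mult of 4)
String 3: 'TQ+B19==' → invalid (bad trailing bits)
String 4: 'XLyh' → valid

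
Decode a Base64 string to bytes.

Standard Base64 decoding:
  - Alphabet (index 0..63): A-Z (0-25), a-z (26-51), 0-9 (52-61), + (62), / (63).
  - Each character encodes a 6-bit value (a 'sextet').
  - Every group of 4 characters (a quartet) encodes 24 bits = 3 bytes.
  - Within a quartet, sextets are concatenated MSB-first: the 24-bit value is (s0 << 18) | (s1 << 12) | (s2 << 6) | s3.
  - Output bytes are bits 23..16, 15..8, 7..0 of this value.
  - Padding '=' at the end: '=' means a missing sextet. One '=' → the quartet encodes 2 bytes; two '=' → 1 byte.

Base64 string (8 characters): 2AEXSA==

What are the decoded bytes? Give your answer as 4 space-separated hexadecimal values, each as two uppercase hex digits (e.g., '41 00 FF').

Answer: D8 01 17 48

Derivation:
After char 0 ('2'=54): chars_in_quartet=1 acc=0x36 bytes_emitted=0
After char 1 ('A'=0): chars_in_quartet=2 acc=0xD80 bytes_emitted=0
After char 2 ('E'=4): chars_in_quartet=3 acc=0x36004 bytes_emitted=0
After char 3 ('X'=23): chars_in_quartet=4 acc=0xD80117 -> emit D8 01 17, reset; bytes_emitted=3
After char 4 ('S'=18): chars_in_quartet=1 acc=0x12 bytes_emitted=3
After char 5 ('A'=0): chars_in_quartet=2 acc=0x480 bytes_emitted=3
Padding '==': partial quartet acc=0x480 -> emit 48; bytes_emitted=4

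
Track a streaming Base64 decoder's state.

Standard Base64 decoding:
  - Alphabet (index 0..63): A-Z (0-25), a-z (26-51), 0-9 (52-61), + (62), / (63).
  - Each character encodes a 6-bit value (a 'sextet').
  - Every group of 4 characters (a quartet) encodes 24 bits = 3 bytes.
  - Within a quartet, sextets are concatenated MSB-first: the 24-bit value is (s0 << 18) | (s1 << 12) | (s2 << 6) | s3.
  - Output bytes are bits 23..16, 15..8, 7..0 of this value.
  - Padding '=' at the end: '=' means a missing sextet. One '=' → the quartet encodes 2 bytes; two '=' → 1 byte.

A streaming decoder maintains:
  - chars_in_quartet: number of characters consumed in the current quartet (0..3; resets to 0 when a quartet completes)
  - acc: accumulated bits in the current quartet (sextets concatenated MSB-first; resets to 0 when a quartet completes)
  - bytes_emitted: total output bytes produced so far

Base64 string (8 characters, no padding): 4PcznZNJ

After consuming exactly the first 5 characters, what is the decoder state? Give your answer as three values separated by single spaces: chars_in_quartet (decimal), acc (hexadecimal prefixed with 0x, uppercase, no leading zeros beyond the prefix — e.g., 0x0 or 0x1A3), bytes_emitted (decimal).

Answer: 1 0x27 3

Derivation:
After char 0 ('4'=56): chars_in_quartet=1 acc=0x38 bytes_emitted=0
After char 1 ('P'=15): chars_in_quartet=2 acc=0xE0F bytes_emitted=0
After char 2 ('c'=28): chars_in_quartet=3 acc=0x383DC bytes_emitted=0
After char 3 ('z'=51): chars_in_quartet=4 acc=0xE0F733 -> emit E0 F7 33, reset; bytes_emitted=3
After char 4 ('n'=39): chars_in_quartet=1 acc=0x27 bytes_emitted=3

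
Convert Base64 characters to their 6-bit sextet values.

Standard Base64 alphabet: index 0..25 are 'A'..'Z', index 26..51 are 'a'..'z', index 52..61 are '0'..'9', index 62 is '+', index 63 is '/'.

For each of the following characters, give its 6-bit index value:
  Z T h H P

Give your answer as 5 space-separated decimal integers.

Answer: 25 19 33 7 15

Derivation:
'Z': A..Z range, ord('Z') − ord('A') = 25
'T': A..Z range, ord('T') − ord('A') = 19
'h': a..z range, 26 + ord('h') − ord('a') = 33
'H': A..Z range, ord('H') − ord('A') = 7
'P': A..Z range, ord('P') − ord('A') = 15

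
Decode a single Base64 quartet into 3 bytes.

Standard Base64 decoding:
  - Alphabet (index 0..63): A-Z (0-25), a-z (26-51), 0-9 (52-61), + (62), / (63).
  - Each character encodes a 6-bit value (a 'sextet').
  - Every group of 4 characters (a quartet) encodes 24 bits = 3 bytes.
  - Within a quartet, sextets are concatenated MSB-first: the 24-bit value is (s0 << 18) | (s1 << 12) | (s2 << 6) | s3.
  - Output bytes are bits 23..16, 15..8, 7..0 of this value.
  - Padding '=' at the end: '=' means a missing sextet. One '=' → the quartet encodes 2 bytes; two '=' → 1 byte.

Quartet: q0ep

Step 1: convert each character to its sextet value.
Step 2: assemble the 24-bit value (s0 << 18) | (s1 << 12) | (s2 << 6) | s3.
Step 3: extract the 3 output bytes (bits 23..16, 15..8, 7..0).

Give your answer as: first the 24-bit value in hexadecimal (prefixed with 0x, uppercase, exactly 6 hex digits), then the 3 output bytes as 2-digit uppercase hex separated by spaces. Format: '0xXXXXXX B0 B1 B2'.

Answer: 0xAB47A9 AB 47 A9

Derivation:
Sextets: q=42, 0=52, e=30, p=41
24-bit: (42<<18) | (52<<12) | (30<<6) | 41
      = 0xA80000 | 0x034000 | 0x000780 | 0x000029
      = 0xAB47A9
Bytes: (v>>16)&0xFF=AB, (v>>8)&0xFF=47, v&0xFF=A9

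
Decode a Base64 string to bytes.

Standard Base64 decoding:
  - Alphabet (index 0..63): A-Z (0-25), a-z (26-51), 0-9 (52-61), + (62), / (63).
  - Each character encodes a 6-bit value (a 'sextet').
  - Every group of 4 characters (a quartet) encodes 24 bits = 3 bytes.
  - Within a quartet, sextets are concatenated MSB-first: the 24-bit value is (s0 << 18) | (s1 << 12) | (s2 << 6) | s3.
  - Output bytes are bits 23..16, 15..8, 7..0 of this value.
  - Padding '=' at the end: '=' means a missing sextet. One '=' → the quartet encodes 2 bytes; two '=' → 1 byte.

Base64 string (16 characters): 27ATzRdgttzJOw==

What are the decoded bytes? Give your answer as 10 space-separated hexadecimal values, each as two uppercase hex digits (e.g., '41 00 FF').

Answer: DB B0 13 CD 17 60 B6 DC C9 3B

Derivation:
After char 0 ('2'=54): chars_in_quartet=1 acc=0x36 bytes_emitted=0
After char 1 ('7'=59): chars_in_quartet=2 acc=0xDBB bytes_emitted=0
After char 2 ('A'=0): chars_in_quartet=3 acc=0x36EC0 bytes_emitted=0
After char 3 ('T'=19): chars_in_quartet=4 acc=0xDBB013 -> emit DB B0 13, reset; bytes_emitted=3
After char 4 ('z'=51): chars_in_quartet=1 acc=0x33 bytes_emitted=3
After char 5 ('R'=17): chars_in_quartet=2 acc=0xCD1 bytes_emitted=3
After char 6 ('d'=29): chars_in_quartet=3 acc=0x3345D bytes_emitted=3
After char 7 ('g'=32): chars_in_quartet=4 acc=0xCD1760 -> emit CD 17 60, reset; bytes_emitted=6
After char 8 ('t'=45): chars_in_quartet=1 acc=0x2D bytes_emitted=6
After char 9 ('t'=45): chars_in_quartet=2 acc=0xB6D bytes_emitted=6
After char 10 ('z'=51): chars_in_quartet=3 acc=0x2DB73 bytes_emitted=6
After char 11 ('J'=9): chars_in_quartet=4 acc=0xB6DCC9 -> emit B6 DC C9, reset; bytes_emitted=9
After char 12 ('O'=14): chars_in_quartet=1 acc=0xE bytes_emitted=9
After char 13 ('w'=48): chars_in_quartet=2 acc=0x3B0 bytes_emitted=9
Padding '==': partial quartet acc=0x3B0 -> emit 3B; bytes_emitted=10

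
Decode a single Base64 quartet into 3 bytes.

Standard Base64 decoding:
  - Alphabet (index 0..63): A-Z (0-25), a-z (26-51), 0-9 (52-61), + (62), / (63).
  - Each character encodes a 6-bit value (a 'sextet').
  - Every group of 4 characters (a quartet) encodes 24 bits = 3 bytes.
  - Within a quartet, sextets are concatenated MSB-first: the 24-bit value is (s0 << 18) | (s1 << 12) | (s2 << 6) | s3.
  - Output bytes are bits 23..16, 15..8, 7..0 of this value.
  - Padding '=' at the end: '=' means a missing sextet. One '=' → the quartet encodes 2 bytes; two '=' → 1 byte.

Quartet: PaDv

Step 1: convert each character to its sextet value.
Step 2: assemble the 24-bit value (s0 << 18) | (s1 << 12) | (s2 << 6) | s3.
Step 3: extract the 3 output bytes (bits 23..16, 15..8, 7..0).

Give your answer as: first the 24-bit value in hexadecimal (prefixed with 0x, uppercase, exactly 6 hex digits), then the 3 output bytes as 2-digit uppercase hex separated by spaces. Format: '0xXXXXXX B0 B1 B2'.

Answer: 0x3DA0EF 3D A0 EF

Derivation:
Sextets: P=15, a=26, D=3, v=47
24-bit: (15<<18) | (26<<12) | (3<<6) | 47
      = 0x3C0000 | 0x01A000 | 0x0000C0 | 0x00002F
      = 0x3DA0EF
Bytes: (v>>16)&0xFF=3D, (v>>8)&0xFF=A0, v&0xFF=EF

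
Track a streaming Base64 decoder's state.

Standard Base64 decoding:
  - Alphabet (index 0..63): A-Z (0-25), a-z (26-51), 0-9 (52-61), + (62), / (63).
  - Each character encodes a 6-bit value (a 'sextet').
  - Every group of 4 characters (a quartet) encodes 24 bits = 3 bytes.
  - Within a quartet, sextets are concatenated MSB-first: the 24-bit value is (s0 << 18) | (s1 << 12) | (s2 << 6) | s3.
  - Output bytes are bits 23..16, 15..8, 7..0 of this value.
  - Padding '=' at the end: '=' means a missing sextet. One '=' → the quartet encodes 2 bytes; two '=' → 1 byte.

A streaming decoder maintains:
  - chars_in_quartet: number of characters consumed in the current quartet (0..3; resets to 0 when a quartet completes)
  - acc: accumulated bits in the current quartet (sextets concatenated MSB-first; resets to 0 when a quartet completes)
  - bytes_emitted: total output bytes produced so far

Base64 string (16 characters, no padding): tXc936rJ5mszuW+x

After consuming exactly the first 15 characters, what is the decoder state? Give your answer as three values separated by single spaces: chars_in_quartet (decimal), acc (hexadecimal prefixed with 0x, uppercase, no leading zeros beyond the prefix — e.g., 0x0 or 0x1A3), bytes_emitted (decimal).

After char 0 ('t'=45): chars_in_quartet=1 acc=0x2D bytes_emitted=0
After char 1 ('X'=23): chars_in_quartet=2 acc=0xB57 bytes_emitted=0
After char 2 ('c'=28): chars_in_quartet=3 acc=0x2D5DC bytes_emitted=0
After char 3 ('9'=61): chars_in_quartet=4 acc=0xB5773D -> emit B5 77 3D, reset; bytes_emitted=3
After char 4 ('3'=55): chars_in_quartet=1 acc=0x37 bytes_emitted=3
After char 5 ('6'=58): chars_in_quartet=2 acc=0xDFA bytes_emitted=3
After char 6 ('r'=43): chars_in_quartet=3 acc=0x37EAB bytes_emitted=3
After char 7 ('J'=9): chars_in_quartet=4 acc=0xDFAAC9 -> emit DF AA C9, reset; bytes_emitted=6
After char 8 ('5'=57): chars_in_quartet=1 acc=0x39 bytes_emitted=6
After char 9 ('m'=38): chars_in_quartet=2 acc=0xE66 bytes_emitted=6
After char 10 ('s'=44): chars_in_quartet=3 acc=0x399AC bytes_emitted=6
After char 11 ('z'=51): chars_in_quartet=4 acc=0xE66B33 -> emit E6 6B 33, reset; bytes_emitted=9
After char 12 ('u'=46): chars_in_quartet=1 acc=0x2E bytes_emitted=9
After char 13 ('W'=22): chars_in_quartet=2 acc=0xB96 bytes_emitted=9
After char 14 ('+'=62): chars_in_quartet=3 acc=0x2E5BE bytes_emitted=9

Answer: 3 0x2E5BE 9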